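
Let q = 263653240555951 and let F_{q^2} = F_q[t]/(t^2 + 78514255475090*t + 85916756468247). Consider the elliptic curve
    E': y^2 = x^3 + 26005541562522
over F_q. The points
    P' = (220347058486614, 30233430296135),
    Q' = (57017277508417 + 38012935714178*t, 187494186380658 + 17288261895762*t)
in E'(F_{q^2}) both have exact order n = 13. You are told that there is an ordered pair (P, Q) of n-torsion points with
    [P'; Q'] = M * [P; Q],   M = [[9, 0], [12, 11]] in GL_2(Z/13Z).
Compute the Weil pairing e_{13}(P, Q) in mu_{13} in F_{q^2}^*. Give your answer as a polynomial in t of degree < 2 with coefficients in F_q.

e_{13}(aP+bQ,cP+dQ) = e_{13}(P,Q)^(ad-bc); with (a,b,c,d)=(9,0,12,11) this gives the det-13 law.
Hence e(P,Q) = e(P',Q')^{5} where 5 = 8^{-1} mod 13.
n = 13 = (1101)_2 (4 bits, wt 3); accumulate f_{13,P'}(Q'+S)/f_{13,P'}(S) along the 3-step ladder.
Result: e(P',Q') = 86435066298310 + 195071655396925*t.
Finally e_{13}(P,Q) = 259557554931995 + 130828644815305*t.

259557554931995 + 130828644815305*t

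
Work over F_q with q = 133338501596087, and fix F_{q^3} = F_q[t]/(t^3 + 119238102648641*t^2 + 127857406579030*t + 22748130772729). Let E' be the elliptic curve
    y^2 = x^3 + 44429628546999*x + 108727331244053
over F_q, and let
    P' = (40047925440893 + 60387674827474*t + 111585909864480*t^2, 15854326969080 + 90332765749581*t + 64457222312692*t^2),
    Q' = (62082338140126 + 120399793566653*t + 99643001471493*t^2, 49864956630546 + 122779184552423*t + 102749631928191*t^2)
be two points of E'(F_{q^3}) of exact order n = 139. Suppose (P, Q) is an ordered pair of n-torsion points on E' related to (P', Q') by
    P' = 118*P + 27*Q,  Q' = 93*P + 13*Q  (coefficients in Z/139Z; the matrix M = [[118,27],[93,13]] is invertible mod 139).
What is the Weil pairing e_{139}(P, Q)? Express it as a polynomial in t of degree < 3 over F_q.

e_{139} is bilinear + alternating on E[139], so e_{139}(118*P + 27*Q, 93*P + 13*Q) = e_{139}(P,Q)^(118*13-27*93).
Hence e(P,Q) = e(P',Q')^{104} where 104 = 135^{-1} mod 139.
Run Miller on y^2=x^3+44429628546999*x+108727331244053 over F_{133338501596087}: ladder 10001011 (8 bits); e = f_P(D_Q)/f_Q(D_P).
e_{139}(P',Q') = 7622412578246 + 64472664333098*t + 84688297000936*t^2.
Thus e_{139}(P,Q) = 96775327266150 + 39848046295370*t + 99505525072678*t^2.

96775327266150 + 39848046295370*t + 99505525072678*t^2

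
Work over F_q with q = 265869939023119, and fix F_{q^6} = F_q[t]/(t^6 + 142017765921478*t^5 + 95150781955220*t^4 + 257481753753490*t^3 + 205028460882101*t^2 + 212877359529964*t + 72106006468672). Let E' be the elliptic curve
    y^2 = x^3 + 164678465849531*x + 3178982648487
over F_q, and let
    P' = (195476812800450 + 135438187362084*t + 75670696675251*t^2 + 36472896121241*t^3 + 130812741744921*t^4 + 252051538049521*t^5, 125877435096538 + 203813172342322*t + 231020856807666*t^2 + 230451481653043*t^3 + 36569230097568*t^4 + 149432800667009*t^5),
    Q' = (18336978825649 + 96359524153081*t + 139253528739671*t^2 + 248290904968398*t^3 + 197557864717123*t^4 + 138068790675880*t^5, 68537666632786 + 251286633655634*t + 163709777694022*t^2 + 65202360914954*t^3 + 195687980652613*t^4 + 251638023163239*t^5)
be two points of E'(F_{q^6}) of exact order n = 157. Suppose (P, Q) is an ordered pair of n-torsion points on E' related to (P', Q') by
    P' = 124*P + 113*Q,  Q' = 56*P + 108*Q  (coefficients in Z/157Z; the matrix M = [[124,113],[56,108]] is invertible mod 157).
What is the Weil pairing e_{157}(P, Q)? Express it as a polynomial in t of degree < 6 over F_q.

Since e_{157}(P,P)=e_{157}(Q,Q)=1 and e_{157}(Q,P)=e_{157}(P,Q)^{-1}, expanding e_{157}(124*P + 113*Q,56*P + 108*Q) leaves e(P,Q)^det(M).
Hence e(P,Q) = e(P',Q')^{156} where 156 = 156^{-1} mod 157.
n = 157 = (10011101)_2 (8 bits, wt 5); accumulate f_{157,P'}(Q'+S)/f_{157,P'}(S) along the 7-step ladder.
e_{157}(P',Q') = 32067779422980 + 32445855546014*t + 213253284343635*t^2 + 200784774713861*t^3 + 151153815853545*t^4 + 200691996997270*t^5.
Thus e_{157}(P,Q) = 11615205141167 + 43463263455720*t + 243491147576515*t^2 + 142725215621604*t^3 + 121323930935085*t^4 + 148691875176827*t^5.

11615205141167 + 43463263455720*t + 243491147576515*t^2 + 142725215621604*t^3 + 121323930935085*t^4 + 148691875176827*t^5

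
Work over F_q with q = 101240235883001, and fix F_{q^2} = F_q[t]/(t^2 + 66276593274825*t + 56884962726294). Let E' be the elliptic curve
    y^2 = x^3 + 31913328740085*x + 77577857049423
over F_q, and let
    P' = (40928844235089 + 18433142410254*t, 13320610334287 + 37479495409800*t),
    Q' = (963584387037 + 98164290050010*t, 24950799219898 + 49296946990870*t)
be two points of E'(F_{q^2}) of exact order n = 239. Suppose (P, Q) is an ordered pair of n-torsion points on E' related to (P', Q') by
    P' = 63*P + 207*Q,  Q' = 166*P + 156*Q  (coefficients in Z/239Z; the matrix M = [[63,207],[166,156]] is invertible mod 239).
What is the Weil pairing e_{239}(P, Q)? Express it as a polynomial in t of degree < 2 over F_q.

e_{239} is bilinear + alternating on E[239], so e_{239}(63*P + 207*Q, 166*P + 156*Q) = e_{239}(P,Q)^(63*156-207*166).
63*156 - 207*166 = -24534; reduced mod 239: det = 83, inverse 72.
n = 239 = (11101111)_2 (8 bits, wt 7); accumulate f_{239,P'}(Q'+S)/f_{239,P'}(S) along the 7-step ladder.
Miller gives e_{239}(P',Q') = 56349098097323 + 8447991326879*t in F_{101240235883001^2}.
Raise to 72: e(P,Q) = 71430372240602 + 17365764167470*t in mu_{239}.

71430372240602 + 17365764167470*t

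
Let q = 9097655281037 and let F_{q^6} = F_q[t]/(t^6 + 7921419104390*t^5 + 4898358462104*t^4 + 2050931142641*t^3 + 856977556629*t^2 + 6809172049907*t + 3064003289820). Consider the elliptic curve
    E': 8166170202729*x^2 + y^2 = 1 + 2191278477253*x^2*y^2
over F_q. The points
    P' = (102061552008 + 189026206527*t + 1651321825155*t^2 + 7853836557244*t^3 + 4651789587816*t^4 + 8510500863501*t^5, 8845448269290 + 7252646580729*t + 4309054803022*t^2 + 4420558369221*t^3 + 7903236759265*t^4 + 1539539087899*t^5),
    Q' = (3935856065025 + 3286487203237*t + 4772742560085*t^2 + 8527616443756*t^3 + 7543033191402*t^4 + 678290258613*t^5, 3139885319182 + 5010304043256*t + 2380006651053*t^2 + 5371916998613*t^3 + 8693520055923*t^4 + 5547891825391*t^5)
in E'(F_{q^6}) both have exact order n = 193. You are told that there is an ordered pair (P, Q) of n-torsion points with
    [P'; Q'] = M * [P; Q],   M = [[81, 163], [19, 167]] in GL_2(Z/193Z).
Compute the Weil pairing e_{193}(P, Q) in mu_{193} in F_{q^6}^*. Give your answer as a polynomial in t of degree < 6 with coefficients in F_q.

e_{193} is bilinear + alternating on E[193], so e_{193}(81*P + 163*Q, 19*P + 167*Q) = e_{193}(P,Q)^(81*167-163*19).
Hence e(P,Q) = e(P',Q')^{169} where 169 = 8^{-1} mod 193.
Edwards a_E,d_E -> Montgomery A=8506356040432,B=596277433610 -> Weierstrass 7657292736121,2905678924601 via alpha=7791344967355,beta=1493722931369.
Run Miller on y^2=x^3+7657292736121*x+2905678924601 over F_{9097655281037}: ladder 11000001 (8 bits); e = f_P(D_Q)/f_Q(D_P).
So e_{193}(P',Q') = 4527297774220 + 856835463585*t + 540450476071*t^2 + 1571218477842*t^3 + 6516730384027*t^4 + 5549725807494*t^5.
Raise to 169: e(P,Q) = 5802217213495 + 7117563225410*t + 1532040554006*t^2 + 6409144843081*t^3 + 1375729310160*t^4 + 5549995560853*t^5 in mu_{193}.

5802217213495 + 7117563225410*t + 1532040554006*t^2 + 6409144843081*t^3 + 1375729310160*t^4 + 5549995560853*t^5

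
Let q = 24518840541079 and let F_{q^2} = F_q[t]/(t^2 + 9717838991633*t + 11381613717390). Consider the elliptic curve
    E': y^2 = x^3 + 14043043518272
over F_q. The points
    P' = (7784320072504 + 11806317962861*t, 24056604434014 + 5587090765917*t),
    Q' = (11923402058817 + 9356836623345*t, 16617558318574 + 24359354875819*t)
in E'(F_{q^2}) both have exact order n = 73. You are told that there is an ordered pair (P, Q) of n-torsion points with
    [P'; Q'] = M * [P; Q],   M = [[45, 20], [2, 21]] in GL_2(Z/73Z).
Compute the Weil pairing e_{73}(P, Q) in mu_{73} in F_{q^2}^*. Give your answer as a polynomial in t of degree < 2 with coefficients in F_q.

The 73-Weil pairing on E[73] over F_{24518840541079} is alternating-bilinear: e_{73}(P',Q') = e_{73}(P,Q)^det(M).
det(M) mod 73 = 29; its inverse in (Z/73)^* is 68 (check: 29*68 mod 73 = 1).
Build f_{73,P'} and f_{73,Q'} via the 7-bit ladder of 73=1001001_2; evaluate at shifted divisors; quotient in F_{24518840541079^2}.
The quotient is 23493702481575 + 11911556630334*t.
Raise to 68: e(P,Q) = 16574101559745 + 17839301498661*t in mu_{73}.

16574101559745 + 17839301498661*t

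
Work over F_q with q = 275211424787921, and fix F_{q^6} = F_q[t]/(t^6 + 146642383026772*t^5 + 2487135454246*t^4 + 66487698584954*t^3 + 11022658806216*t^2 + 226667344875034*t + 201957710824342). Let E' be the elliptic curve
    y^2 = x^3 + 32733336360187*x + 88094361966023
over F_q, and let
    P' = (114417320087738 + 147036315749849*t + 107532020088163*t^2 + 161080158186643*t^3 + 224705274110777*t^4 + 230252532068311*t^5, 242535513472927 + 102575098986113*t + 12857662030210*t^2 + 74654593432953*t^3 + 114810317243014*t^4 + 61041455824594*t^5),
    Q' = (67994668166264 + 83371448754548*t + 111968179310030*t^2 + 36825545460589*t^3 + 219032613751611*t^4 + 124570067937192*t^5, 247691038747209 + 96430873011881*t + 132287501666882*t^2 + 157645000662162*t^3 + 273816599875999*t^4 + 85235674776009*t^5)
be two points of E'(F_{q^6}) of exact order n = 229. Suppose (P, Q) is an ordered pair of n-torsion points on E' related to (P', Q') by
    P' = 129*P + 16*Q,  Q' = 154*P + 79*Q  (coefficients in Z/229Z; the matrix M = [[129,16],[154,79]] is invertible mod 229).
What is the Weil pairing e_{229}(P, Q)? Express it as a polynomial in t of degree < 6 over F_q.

74749484200025 + 170082188136787*t + 151963631706761*t^2 + 109564524385277*t^3 + 27477393790371*t^4 + 49650642996194*t^5

Since e_{229}(P,P)=e_{229}(Q,Q)=1 and e_{229}(Q,P)=e_{229}(P,Q)^{-1}, expanding e_{229}(129*P + 16*Q,154*P + 79*Q) leaves e(P,Q)^det(M).
det(M) mod 229 = 170; its inverse in (Z/229)^* is 163 (check: 170*163 mod 229 = 1).
Double-and-add over 11100101: 8-1 doublings, 5-1 additions; each step l_{T,T}/v_{2T} or l_{T,P'}/v at Q'+S for random S.
Miller gives e_{229}(P',Q') = 400338800665 + 27558685560923*t + 149264683390003*t^2 + 177173545257506*t^3 + 65741514539669*t^4 + 163216901154305*t^5 in F_{275211424787921^6}.
(400338800665 + 27558685560923*t + 149264683390003*t^2 + 177173545257506*t^3 + 65741514539669*t^4 + 163216901154305*t^5)^{163} mod (275211424787921,f) = 74749484200025 + 170082188136787*t + 151963631706761*t^2 + 109564524385277*t^3 + 27477393790371*t^4 + 49650642996194*t^5.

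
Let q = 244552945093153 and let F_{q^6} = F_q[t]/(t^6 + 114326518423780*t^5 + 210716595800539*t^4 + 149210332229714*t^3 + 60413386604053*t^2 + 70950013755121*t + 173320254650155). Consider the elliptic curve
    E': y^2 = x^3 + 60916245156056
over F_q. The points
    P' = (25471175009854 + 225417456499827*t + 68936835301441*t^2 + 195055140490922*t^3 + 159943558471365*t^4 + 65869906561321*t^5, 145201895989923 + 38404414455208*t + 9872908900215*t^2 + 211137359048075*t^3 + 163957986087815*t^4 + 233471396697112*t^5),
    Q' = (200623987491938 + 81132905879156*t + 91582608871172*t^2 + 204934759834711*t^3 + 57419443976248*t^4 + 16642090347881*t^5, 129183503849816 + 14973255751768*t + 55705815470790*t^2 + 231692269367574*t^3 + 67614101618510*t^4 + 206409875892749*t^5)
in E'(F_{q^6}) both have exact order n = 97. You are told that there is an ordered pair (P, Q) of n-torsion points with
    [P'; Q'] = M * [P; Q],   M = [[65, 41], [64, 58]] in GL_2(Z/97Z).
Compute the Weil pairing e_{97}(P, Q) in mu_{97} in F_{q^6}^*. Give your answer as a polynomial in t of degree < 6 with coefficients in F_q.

192305407009396 + 201238662029780*t + 129278536279556*t^2 + 130457307943843*t^3 + 183993119974467*t^4 + 43351638317294*t^5

e_{97} is bilinear + alternating on E[97], so e_{97}(65*P + 41*Q, 64*P + 58*Q) = e_{97}(P,Q)^(65*58-41*64).
So e_{97}(P,Q) = e_{97}(P',Q')^{70}, since 79*70 = 1 mod 97.
Miller loop for e_{97} over F_{244552945093153^6}: bits of 97 = 1100001; 6 double steps + 2 add steps, l/v at each.
f_P(D_Q)/f_Q(D_P) = 20654027562432 + 76083368510193*t + 26700703968537*t^2 + 25644690829707*t^3 + 9559976294124*t^4 + 152415278755884*t^5.
e_{97}(P,Q) = (20654027562432 + 76083368510193*t + 26700703968537*t^2 + 25644690829707*t^3 + 9559976294124*t^4 + 152415278755884*t^5)^{70} = 192305407009396 + 201238662029780*t + 129278536279556*t^2 + 130457307943843*t^3 + 183993119974467*t^4 + 43351638317294*t^5.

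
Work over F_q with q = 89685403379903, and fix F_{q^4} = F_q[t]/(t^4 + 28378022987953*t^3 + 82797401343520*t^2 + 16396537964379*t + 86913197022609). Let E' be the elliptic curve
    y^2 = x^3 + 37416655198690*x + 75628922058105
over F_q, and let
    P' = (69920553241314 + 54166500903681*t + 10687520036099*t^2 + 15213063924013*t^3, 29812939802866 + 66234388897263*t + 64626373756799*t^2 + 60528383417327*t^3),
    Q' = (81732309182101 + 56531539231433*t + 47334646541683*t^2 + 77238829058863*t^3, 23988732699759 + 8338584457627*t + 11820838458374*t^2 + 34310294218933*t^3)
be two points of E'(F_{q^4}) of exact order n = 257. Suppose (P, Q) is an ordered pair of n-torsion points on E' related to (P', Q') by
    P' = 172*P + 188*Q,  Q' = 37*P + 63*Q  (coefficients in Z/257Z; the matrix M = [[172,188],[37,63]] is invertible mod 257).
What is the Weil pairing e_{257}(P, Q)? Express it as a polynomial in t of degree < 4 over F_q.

Alternating bilinearity on E[257] (values in mu_{257} in F_{89685403379903^4}) gives e(P',Q') = e(P,Q)^det(M).
172*63 - 188*37 = 3880; reduced mod 257: det = 25, inverse 72.
Double-and-add over 100000001: 9-1 doublings, 2-1 additions; each step l_{T,T}/v_{2T} or l_{T,P'}/v at Q'+S for random S.
Miller gives e_{257}(P',Q') = 18684396119169 + 62442994521383*t + 39614002076155*t^2 + 58974651965142*t^3 in F_{89685403379903^4}.
Finally e_{257}(P,Q) = 81409999680841 + 48118355243515*t + 56563930258532*t^2 + 89641445184499*t^3.

81409999680841 + 48118355243515*t + 56563930258532*t^2 + 89641445184499*t^3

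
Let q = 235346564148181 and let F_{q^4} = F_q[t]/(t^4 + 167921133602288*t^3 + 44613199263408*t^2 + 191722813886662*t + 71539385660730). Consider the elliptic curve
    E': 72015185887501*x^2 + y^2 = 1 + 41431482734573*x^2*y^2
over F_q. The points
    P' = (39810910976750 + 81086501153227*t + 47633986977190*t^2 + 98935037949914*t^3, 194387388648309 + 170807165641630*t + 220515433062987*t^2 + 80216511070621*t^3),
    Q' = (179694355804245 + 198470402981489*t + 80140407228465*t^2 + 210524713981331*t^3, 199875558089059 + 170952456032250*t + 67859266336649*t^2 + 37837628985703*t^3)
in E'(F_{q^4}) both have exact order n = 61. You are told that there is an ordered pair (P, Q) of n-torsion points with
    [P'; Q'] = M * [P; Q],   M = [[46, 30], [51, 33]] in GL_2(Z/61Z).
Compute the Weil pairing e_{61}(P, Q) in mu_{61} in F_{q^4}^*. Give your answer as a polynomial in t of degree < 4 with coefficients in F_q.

103174948800720 + 27259383341742*t + 86723174880566*t^2 + 128400046055858*t^3

e_{61}(aP+bQ,cP+dQ) = e_{61}(P,Q)^(ad-bc); with (a,b,c,d)=(46,30,51,33) this gives the det-61 law.
So e_{61}(P,Q) = e_{61}(P',Q')^{5}, since 49*5 = 1 mod 61.
Edwards a_E,d_E -> Montgomery A=50111046987710,B=177563703461476 -> Weierstrass 206512328704927,43938187152535 via alpha=18907778103679,beta=7645925788232.
Miller loop for e_{61} over F_{235346564148181^4}: bits of 61 = 111101; 5 double steps + 4 add steps, l/v at each.
Miller gives e_{61}(P',Q') = 105922028024800 + 197390559353694*t + 210708012323640*t^2 + 105325923014209*t^3 in F_{235346564148181^4}.
(105922028024800 + 197390559353694*t + 210708012323640*t^2 + 105325923014209*t^3)^{5} mod (235346564148181,f) = 103174948800720 + 27259383341742*t + 86723174880566*t^2 + 128400046055858*t^3.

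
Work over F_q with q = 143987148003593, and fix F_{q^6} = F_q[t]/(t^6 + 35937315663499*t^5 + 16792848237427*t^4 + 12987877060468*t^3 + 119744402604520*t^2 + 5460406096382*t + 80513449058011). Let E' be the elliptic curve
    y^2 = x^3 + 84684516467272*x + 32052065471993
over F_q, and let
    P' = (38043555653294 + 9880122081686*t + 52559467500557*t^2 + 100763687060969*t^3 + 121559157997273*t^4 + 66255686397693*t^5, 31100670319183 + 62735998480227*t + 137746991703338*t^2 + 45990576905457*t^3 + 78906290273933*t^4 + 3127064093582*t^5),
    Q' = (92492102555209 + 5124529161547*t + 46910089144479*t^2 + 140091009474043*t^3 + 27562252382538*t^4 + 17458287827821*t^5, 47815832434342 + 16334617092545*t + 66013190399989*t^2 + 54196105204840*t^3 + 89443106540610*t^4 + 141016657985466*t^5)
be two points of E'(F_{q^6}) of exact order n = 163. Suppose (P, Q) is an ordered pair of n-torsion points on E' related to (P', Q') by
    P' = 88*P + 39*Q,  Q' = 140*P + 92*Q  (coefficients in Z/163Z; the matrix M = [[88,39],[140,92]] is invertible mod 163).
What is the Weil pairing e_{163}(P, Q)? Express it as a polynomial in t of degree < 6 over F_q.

118146973719264 + 25680639383972*t + 24196303678030*t^2 + 77574940391502*t^3 + 55874973728196*t^4 + 137964040003801*t^5

e_{163} is bilinear + alternating on E[163], so e_{163}(88*P + 39*Q, 140*P + 92*Q) = e_{163}(P,Q)^(88*92-39*140).
det M = 88*92 - 39*140 = 2636 = 28 (mod 163); 28^{-1} = 99 (mod 163).
Double-and-add over 10100011: 8-1 doublings, 4-1 additions; each step l_{T,T}/v_{2T} or l_{T,P'}/v at Q'+S for random S.
Miller gives e_{163}(P',Q') = 108359883656341 + 10893482071765*t + 94034367279829*t^2 + 142791922975472*t^3 + 40699202226436*t^4 + 84185374561602*t^5 in F_{143987148003593^6}.
(108359883656341 + 10893482071765*t + 94034367279829*t^2 + 142791922975472*t^3 + 40699202226436*t^4 + 84185374561602*t^5)^{99} mod (143987148003593,f) = 118146973719264 + 25680639383972*t + 24196303678030*t^2 + 77574940391502*t^3 + 55874973728196*t^4 + 137964040003801*t^5.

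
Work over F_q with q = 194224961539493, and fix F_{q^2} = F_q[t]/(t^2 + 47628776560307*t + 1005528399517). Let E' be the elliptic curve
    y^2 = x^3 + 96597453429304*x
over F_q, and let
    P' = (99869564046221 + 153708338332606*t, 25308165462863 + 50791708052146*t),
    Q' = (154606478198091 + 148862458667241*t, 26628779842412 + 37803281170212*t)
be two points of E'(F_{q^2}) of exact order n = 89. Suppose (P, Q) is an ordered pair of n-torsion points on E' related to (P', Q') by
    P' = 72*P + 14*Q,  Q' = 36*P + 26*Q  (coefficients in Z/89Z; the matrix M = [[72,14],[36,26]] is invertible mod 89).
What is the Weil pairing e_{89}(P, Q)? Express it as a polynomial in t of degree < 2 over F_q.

The 89-Weil pairing on E[89] over F_{194224961539493} is alternating-bilinear: e_{89}(P',Q') = e_{89}(P,Q)^det(M).
det M = 72*26 - 14*36 = 1368 = 33 (mod 89); 33^{-1} = 27 (mod 89).
n = 89 = (1011001)_2 (7 bits, wt 4); accumulate f_{89,P'}(Q'+S)/f_{89,P'}(S) along the 6-step ladder.
Miller gives e_{89}(P',Q') = 162244397326835 + 65385118555341*t in F_{194224961539493^2}.
(162244397326835 + 65385118555341*t)^{27} mod (194224961539493,f) = 164952672954082 + 137221741178128*t.

164952672954082 + 137221741178128*t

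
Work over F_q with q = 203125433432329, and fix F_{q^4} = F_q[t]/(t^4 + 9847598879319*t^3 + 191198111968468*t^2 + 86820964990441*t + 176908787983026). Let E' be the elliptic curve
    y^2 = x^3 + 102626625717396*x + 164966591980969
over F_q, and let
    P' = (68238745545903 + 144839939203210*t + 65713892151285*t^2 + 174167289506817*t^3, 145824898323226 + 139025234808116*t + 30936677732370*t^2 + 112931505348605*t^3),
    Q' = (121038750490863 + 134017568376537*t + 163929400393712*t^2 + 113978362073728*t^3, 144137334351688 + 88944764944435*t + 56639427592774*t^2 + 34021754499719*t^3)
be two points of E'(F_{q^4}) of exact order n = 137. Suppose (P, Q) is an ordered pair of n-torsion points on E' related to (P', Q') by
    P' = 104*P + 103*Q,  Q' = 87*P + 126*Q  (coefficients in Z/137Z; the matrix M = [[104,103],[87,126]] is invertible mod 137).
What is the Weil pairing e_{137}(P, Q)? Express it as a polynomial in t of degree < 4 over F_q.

Under M = [[104,103],[87,126]] in GL_2(Z/137), e_{137}(P',Q') = e_{137}(P,Q)^(104*126-103*87 mod 137).
Hence e(P,Q) = e(P',Q')^{54} where 54 = 33^{-1} mod 137.
Double-and-add over 10001001: 8-1 doublings, 3-1 additions; each step l_{T,T}/v_{2T} or l_{T,P'}/v at Q'+S for random S.
So e_{137}(P',Q') = 30082376116553 + 181919940509097*t + 99843272946010*t^2 + 2528477882348*t^3.
Finally e_{137}(P,Q) = 15527505125104 + 182789399104799*t + 70089082138256*t^2 + 7850312758964*t^3.

15527505125104 + 182789399104799*t + 70089082138256*t^2 + 7850312758964*t^3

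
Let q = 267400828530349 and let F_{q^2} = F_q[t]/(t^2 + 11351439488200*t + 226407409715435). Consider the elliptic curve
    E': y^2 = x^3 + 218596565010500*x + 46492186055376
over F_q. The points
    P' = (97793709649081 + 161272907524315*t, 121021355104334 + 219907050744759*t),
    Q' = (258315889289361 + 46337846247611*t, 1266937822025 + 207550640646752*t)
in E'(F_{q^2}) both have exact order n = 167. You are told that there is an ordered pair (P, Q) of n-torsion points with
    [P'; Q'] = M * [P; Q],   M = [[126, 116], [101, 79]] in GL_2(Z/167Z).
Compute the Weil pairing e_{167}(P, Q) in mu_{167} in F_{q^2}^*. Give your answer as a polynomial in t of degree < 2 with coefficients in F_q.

263572973907788 + 174312763476517*t

Under M = [[126,116],[101,79]] in GL_2(Z/167), e_{167}(P',Q') = e_{167}(P,Q)^(126*79-116*101 mod 167).
So e_{167}(P,Q) = e_{167}(P',Q')^{49}, since 75*49 = 1 mod 167.
Build f_{167,P'} and f_{167,Q'} via the 8-bit ladder of 167=10100111_2; evaluate at shifted divisors; quotient in F_{267400828530349^2}.
Miller gives e_{167}(P',Q') = 230979168739283 + 16863345873285*t in F_{267400828530349^2}.
Thus e_{167}(P,Q) = 263572973907788 + 174312763476517*t.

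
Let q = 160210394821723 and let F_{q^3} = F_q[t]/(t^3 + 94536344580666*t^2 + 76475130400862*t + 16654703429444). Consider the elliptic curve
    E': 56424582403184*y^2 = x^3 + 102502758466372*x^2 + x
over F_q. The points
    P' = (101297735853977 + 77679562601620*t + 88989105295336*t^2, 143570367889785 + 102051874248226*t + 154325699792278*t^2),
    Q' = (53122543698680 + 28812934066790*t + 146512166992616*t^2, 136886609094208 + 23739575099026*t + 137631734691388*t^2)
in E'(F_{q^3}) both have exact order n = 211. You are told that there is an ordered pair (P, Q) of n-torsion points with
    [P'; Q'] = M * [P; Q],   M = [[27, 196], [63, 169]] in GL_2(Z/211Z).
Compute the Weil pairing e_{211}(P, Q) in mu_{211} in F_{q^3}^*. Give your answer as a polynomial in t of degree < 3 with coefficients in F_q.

54202913938247 + 14003932609242*t + 124615852920213*t^2

Under M = [[27,196],[63,169]] in GL_2(Z/211), e_{211}(P',Q') = e_{211}(P,Q)^(27*169-196*63 mod 211).
Hence e(P,Q) = e(P',Q')^{48} where 48 = 22^{-1} mod 211.
Montgomery->Weierstrass: x_W = 17934277676649*x+158726660543553, y_W=17934277676649*y on F_{160210394821723}; lands on y^2=x^3+14429612928180*x+20741388934108.
Miller loop for e_{211} over F_{160210394821723^3}: bits of 211 = 11010011; 7 double steps + 4 add steps, l/v at each.
f_P(D_Q)/f_Q(D_P) = 110262855052815 + 35882095382827*t + 148376795672875*t^2.
(110262855052815 + 35882095382827*t + 148376795672875*t^2)^{48} mod (160210394821723,f) = 54202913938247 + 14003932609242*t + 124615852920213*t^2.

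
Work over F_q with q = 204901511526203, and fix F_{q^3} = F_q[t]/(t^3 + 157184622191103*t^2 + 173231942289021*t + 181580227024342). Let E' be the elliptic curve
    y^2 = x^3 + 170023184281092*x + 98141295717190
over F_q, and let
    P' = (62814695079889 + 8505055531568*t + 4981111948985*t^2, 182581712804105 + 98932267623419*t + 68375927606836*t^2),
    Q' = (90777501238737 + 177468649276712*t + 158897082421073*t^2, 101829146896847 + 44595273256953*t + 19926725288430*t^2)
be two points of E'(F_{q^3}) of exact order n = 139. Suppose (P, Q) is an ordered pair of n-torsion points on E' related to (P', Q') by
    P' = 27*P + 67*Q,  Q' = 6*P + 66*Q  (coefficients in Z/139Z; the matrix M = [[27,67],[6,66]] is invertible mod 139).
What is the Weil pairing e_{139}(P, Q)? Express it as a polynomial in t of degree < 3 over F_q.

171571076392878 + 125256092169861*t + 187344707682108*t^2

The 139-Weil pairing on E[139] over F_{204901511526203} is alternating-bilinear: e_{139}(P',Q') = e_{139}(P,Q)^det(M).
27*66 - 67*6 = 1380; reduced mod 139: det = 129, inverse 125.
Double-and-add over 10001011: 8-1 doublings, 4-1 additions; each step l_{T,T}/v_{2T} or l_{T,P'}/v at Q'+S for random S.
So e_{139}(P',Q') = 10047889049802 + 93844105889531*t + 162190310212615*t^2.
Thus e_{139}(P,Q) = 171571076392878 + 125256092169861*t + 187344707682108*t^2.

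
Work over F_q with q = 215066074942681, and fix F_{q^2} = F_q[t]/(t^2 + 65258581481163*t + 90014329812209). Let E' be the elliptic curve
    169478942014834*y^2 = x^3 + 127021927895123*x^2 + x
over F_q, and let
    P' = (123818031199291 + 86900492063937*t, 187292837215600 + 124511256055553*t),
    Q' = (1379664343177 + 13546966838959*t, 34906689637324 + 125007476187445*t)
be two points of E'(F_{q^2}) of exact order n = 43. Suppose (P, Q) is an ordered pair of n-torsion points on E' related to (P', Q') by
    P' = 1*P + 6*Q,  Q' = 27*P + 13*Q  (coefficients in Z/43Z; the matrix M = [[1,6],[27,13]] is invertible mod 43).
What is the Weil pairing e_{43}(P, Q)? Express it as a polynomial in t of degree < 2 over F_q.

31456904462233 + 144714405934200*t

The 43-Weil pairing on E[43] over F_{215066074942681} is alternating-bilinear: e_{43}(P',Q') = e_{43}(P,Q)^det(M).
Hence e(P,Q) = e(P',Q')^{15} where 15 = 23^{-1} mod 43.
Undo Montgomery via alpha=69671174192493, beta=6092584615611: (a',b')=(88145472742197,106653761289768) over F_{215066074942681}.
n = 43 = (101011)_2 (6 bits, wt 4); accumulate f_{43,P'}(Q'+S)/f_{43,P'}(S) along the 5-step ladder.
Miller gives e_{43}(P',Q') = 135932597012427 + 207714024258957*t in F_{215066074942681^2}.
Raise to 15: e(P,Q) = 31456904462233 + 144714405934200*t in mu_{43}.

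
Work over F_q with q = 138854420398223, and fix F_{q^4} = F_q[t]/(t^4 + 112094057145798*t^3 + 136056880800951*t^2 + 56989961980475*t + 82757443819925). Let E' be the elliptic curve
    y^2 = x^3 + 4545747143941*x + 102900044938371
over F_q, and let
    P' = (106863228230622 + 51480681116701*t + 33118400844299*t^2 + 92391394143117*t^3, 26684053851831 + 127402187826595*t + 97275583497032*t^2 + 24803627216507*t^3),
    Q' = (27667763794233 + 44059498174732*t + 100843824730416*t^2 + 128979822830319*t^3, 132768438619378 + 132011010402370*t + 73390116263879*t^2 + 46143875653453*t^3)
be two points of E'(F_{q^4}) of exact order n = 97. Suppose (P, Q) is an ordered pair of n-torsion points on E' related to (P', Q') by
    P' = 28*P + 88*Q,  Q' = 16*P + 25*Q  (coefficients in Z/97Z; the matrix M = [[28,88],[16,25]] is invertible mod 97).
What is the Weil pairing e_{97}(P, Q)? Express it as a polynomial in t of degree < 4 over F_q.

The 97-Weil pairing on E[97] over F_{138854420398223} is alternating-bilinear: e_{97}(P',Q') = e_{97}(P,Q)^det(M).
det(M) mod 97 = 68; its inverse in (Z/97)^* is 10 (check: 68*10 mod 97 = 1).
Build f_{97,P'} and f_{97,Q'} via the 7-bit ladder of 97=1100001_2; evaluate at shifted divisors; quotient in F_{138854420398223^4}.
So e_{97}(P',Q') = 6495706839722 + 965647365720*t + 137698195556852*t^2 + 107036401136637*t^3.
Raise to 10: e(P,Q) = 30925139561503 + 130530536946111*t + 130875468682821*t^2 + 128471073586027*t^3 in mu_{97}.

30925139561503 + 130530536946111*t + 130875468682821*t^2 + 128471073586027*t^3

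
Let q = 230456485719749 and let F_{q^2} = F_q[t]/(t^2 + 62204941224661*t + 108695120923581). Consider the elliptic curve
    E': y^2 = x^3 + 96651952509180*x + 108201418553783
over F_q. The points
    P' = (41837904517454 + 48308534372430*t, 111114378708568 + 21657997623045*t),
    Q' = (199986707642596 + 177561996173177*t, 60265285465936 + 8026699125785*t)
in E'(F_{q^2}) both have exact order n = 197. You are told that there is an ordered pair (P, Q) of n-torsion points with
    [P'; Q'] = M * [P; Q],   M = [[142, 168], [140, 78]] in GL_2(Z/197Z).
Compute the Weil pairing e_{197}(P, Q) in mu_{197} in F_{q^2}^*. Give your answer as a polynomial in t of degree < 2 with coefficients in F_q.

e_{197}(aP+bQ,cP+dQ) = e_{197}(P,Q)^(ad-bc); with (a,b,c,d)=(142,168,140,78) this gives the det-197 law.
Hence e(P,Q) = e(P',Q')^{191} where 191 = 164^{-1} mod 197.
Miller loop for e_{197} over F_{230456485719749^2}: bits of 197 = 11000101; 7 double steps + 3 add steps, l/v at each.
e_{197}(P',Q') = 29265919975311 + 168010898589816*t.
Finally e_{197}(P,Q) = 155079124307906 + 34145447225288*t.

155079124307906 + 34145447225288*t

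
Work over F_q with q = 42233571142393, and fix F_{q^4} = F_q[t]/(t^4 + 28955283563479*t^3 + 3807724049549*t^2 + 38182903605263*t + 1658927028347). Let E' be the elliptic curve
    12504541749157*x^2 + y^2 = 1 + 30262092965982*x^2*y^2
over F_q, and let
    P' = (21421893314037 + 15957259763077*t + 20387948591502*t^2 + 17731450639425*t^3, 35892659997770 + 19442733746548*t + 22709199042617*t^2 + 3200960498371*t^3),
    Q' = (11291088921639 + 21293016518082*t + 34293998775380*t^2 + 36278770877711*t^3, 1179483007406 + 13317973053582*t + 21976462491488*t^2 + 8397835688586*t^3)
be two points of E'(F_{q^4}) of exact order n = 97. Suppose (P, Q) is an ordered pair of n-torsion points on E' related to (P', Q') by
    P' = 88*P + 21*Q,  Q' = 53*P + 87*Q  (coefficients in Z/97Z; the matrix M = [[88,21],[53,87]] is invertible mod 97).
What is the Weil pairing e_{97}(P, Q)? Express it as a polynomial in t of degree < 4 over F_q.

6934012433055 + 8209435369695*t + 3305486810169*t^2 + 6102206222255*t^3

e_{97} is bilinear + alternating on E[97], so e_{97}(88*P + 21*Q, 53*P + 87*Q) = e_{97}(P,Q)^(88*87-21*53).
So e_{97}(P,Q) = e_{97}(P',Q')^{86}, since 44*86 = 1 mod 97.
Edwards->Montgomery: u=(1+y)/(1-y), v=u/x -> 33574305737339v^2=u^3+33342537839423u^2+u; then x_W=6119004981392u+88843928791: y^2=x^3+37548076910554*x+29742629067081.
n = 97 = (1100001)_2 (7 bits, wt 3); accumulate f_{97,P'}(Q'+S)/f_{97,P'}(S) along the 6-step ladder.
Result: e(P',Q') = 16411368449878 + 37581976960985*t + 37501819161590*t^2 + 19301121134688*t^3.
Finally e_{97}(P,Q) = 6934012433055 + 8209435369695*t + 3305486810169*t^2 + 6102206222255*t^3.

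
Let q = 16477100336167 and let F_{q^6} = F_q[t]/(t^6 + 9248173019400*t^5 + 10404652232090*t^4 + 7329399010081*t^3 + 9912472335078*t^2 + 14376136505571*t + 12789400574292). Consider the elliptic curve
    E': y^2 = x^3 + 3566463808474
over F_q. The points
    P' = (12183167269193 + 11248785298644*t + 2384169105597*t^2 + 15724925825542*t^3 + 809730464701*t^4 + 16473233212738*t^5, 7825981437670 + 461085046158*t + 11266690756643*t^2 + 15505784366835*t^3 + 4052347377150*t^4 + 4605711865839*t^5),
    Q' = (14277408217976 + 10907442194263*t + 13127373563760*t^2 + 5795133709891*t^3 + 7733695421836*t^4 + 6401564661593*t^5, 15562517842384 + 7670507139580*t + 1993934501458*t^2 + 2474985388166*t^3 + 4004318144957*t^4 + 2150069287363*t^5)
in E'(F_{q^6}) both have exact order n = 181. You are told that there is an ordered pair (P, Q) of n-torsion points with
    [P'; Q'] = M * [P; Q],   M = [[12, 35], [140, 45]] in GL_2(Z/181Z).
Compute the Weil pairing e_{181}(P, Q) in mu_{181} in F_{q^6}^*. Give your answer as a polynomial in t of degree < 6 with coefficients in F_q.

16044169857990 + 12492878766037*t + 3084333807255*t^2 + 12801271596146*t^3 + 5316944421197*t^4 + 7219359546677*t^5

Under M = [[12,35],[140,45]] in GL_2(Z/181), e_{181}(P',Q') = e_{181}(P,Q)^(12*45-35*140 mod 181).
det(M) mod 181 = 165; its inverse in (Z/181)^* is 147 (check: 165*147 mod 181 = 1).
Miller loop for e_{181} over F_{16477100336167^6}: bits of 181 = 10110101; 7 double steps + 4 add steps, l/v at each.
Miller gives e_{181}(P',Q') = 7291841718196 + 15906148022371*t + 9362817610628*t^2 + 13861157745040*t^3 + 4786929020410*t^4 + 11442209699107*t^5 in F_{16477100336167^6}.
e_{181}(P,Q) = (7291841718196 + 15906148022371*t + 9362817610628*t^2 + 13861157745040*t^3 + 4786929020410*t^4 + 11442209699107*t^5)^{147} = 16044169857990 + 12492878766037*t + 3084333807255*t^2 + 12801271596146*t^3 + 5316944421197*t^4 + 7219359546677*t^5.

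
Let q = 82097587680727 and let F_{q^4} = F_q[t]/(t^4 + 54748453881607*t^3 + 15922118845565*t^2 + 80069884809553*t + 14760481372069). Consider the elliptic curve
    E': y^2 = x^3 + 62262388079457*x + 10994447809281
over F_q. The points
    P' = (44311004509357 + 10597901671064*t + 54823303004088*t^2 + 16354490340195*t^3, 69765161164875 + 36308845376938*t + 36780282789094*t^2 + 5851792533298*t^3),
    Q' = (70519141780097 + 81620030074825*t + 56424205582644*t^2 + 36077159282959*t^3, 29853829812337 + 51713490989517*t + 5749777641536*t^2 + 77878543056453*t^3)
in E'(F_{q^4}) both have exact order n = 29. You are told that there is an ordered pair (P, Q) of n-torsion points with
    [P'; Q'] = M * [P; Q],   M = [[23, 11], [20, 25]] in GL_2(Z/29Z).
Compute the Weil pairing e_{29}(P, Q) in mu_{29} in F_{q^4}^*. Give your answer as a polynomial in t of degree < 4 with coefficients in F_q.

e_{29}(aP+bQ,cP+dQ) = e_{29}(P,Q)^(ad-bc); with (a,b,c,d)=(23,11,20,25) this gives the det-29 law.
det(M) mod 29 = 7; its inverse in (Z/29)^* is 25 (check: 7*25 mod 29 = 1).
n = 29 = (11101)_2 (5 bits, wt 4); accumulate f_{29,P'}(Q'+S)/f_{29,P'}(S) along the 4-step ladder.
f_P(D_Q)/f_Q(D_P) = 29480485474909 + 11581275370065*t + 42908788967931*t^2 + 55650958467487*t^3.
Raise to 25: e(P,Q) = 57680281854681 + 48443998147210*t + 841634760*t^2 + 62062268681112*t^3 in mu_{29}.

57680281854681 + 48443998147210*t + 841634760*t^2 + 62062268681112*t^3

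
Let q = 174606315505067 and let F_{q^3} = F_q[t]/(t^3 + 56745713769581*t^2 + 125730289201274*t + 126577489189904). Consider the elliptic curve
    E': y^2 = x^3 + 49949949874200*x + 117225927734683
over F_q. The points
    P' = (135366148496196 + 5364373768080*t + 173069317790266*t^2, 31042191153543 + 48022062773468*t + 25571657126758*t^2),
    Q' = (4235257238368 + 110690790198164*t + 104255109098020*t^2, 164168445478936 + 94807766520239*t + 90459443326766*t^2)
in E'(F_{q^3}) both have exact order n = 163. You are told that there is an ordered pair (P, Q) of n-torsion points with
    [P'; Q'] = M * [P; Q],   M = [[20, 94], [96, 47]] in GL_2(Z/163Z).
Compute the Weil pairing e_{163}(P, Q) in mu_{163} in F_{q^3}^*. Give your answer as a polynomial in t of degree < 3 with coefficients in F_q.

93234645509677 + 98324113840456*t + 25153455811998*t^2

The 163-Weil pairing on E[163] over F_{174606315505067} is alternating-bilinear: e_{163}(P',Q') = e_{163}(P,Q)^det(M).
Hence e(P,Q) = e(P',Q')^{42} where 42 = 66^{-1} mod 163.
Build f_{163,P'} and f_{163,Q'} via the 8-bit ladder of 163=10100011_2; evaluate at shifted divisors; quotient in F_{174606315505067^3}.
The quotient is 71436878222226 + 75858309324155*t + 146364204556233*t^2.
Finally e_{163}(P,Q) = 93234645509677 + 98324113840456*t + 25153455811998*t^2.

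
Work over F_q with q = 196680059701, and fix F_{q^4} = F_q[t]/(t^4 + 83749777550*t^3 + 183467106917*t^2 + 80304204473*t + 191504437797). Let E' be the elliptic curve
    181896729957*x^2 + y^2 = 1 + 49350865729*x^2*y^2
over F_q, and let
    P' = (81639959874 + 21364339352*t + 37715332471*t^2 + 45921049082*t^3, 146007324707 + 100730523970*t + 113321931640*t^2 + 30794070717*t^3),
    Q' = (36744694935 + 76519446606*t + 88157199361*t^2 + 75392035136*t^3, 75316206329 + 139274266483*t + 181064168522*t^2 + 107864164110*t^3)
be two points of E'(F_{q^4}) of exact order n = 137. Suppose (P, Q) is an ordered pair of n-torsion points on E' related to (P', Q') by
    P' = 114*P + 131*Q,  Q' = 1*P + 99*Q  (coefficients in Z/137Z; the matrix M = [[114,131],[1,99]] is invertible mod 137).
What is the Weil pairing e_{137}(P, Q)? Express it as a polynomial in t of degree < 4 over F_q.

19003343107 + 69845008204*t + 88047721269*t^2 + 72769078089*t^3

Under M = [[114,131],[1,99]] in GL_2(Z/137), e_{137}(P',Q') = e_{137}(P,Q)^(114*99-131*1 mod 137).
114*99 - 131*1 = 11155; reduced mod 137: det = 58, inverse 26.
Map (x,y)_Ed via u=(1+y)/(1-y), v=(1+y)/((1-y)x) to Montgomery A=188318463517,B=52468640816; then to (a',b')=(85323101227,151053457502).
8-bit Miller (10001001) on E'/F_{196680059701} with a'=85323101227, b'=151053457502: accumulate tangent/chord ratios at Q'+S and P'+S'.
e_{137}(P',Q') = 120386124233 + 6286171712*t + 181126569604*t^2 + 155317824951*t^3.
Finally e_{137}(P,Q) = 19003343107 + 69845008204*t + 88047721269*t^2 + 72769078089*t^3.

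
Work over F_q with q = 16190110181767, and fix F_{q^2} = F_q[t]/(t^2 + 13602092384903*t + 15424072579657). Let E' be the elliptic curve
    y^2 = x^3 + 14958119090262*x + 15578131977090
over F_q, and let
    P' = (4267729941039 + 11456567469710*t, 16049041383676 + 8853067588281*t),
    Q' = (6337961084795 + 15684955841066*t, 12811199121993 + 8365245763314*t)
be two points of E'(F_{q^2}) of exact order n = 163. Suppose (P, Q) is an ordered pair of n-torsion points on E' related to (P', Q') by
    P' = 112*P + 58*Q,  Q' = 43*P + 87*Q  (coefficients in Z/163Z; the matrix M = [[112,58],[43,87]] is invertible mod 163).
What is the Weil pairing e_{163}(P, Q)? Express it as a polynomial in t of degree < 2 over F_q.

1137357048068 + 1115682223504*t

e_{163} is bilinear + alternating on E[163], so e_{163}(112*P + 58*Q, 43*P + 87*Q) = e_{163}(P,Q)^(112*87-58*43).
Inverting 78 mod 163: 23. Thus e_{163}(P,Q) = e(P',Q')^{23}.
Miller loop for e_{163} over F_{16190110181767^2}: bits of 163 = 10100011; 7 double steps + 3 add steps, l/v at each.
f_P(D_Q)/f_Q(D_P) = 14084375675058 + 517721487142*t.
(14084375675058 + 517721487142*t)^{23} mod (16190110181767,f) = 1137357048068 + 1115682223504*t.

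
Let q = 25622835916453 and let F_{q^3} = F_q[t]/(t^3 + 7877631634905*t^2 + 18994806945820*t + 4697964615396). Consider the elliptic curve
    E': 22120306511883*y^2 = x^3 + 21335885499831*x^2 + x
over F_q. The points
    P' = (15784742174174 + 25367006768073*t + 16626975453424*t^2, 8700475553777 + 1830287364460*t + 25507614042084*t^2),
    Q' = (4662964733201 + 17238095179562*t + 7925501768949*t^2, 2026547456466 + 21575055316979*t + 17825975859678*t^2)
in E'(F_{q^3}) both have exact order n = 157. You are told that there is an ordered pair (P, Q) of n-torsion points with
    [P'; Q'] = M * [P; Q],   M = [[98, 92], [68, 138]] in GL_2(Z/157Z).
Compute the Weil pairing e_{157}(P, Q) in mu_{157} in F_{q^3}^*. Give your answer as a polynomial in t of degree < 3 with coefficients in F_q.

The 157-Weil pairing on E[157] over F_{25622835916453} is alternating-bilinear: e_{157}(P',Q') = e_{157}(P,Q)^det(M).
So e_{157}(P,Q) = e_{157}(P',Q')^{99}, since 46*99 = 1 mod 157.
Set x_W=2576661620955*u+17527781476815, y_W=2576661620955*v; then E': y_W^2=x_W^3+2900188349645*x_W+3172318448318.
n = 157 = (10011101)_2 (8 bits, wt 5); accumulate f_{157,P'}(Q'+S)/f_{157,P'}(S) along the 7-step ladder.
Miller gives e_{157}(P',Q') = 5053875338297 + 14880615501803*t + 18707104682845*t^2 in F_{25622835916453^3}.
Thus e_{157}(P,Q) = 16954134049670 + 13929561752672*t + 14395187042875*t^2.

16954134049670 + 13929561752672*t + 14395187042875*t^2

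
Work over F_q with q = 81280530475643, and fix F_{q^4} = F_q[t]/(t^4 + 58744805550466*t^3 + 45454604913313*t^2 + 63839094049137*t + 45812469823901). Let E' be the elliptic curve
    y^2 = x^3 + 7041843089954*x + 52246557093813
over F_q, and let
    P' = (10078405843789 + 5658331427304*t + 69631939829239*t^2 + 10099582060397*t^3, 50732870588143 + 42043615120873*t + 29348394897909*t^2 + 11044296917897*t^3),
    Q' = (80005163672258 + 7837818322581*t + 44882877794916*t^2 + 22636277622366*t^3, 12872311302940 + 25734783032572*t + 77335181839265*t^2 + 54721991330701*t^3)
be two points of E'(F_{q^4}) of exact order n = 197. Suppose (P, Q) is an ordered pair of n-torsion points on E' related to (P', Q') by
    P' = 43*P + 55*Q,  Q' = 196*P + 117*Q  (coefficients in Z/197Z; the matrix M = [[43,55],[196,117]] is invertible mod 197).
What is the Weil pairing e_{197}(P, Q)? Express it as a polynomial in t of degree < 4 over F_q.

22931524611857 + 61106176632003*t + 3152409023866*t^2 + 48930528882215*t^3

Alternating bilinearity on E[197] (values in mu_{197} in F_{81280530475643^4}) gives e(P',Q') = e(P,Q)^det(M).
Hence e(P,Q) = e(P',Q')^{93} where 93 = 161^{-1} mod 197.
n = 197 = (11000101)_2 (8 bits, wt 4); accumulate f_{197,P'}(Q'+S)/f_{197,P'}(S) along the 7-step ladder.
The quotient is 69645130241177 + 19533267220667*t + 28837055192873*t^2 + 52517925740720*t^3.
Hence e(P,Q) = 22931524611857 + 61106176632003*t + 3152409023866*t^2 + 48930528882215*t^3 in F_{81280530475643^4}^*.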